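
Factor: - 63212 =-2^2*15803^1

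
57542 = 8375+49167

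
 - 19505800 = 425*( - 45896)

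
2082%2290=2082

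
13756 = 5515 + 8241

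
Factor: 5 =5^1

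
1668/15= 556/5 = 111.20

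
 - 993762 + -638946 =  - 1632708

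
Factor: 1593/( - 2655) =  - 3^1*5^( - 1) = - 3/5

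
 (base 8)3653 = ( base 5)30323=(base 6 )13031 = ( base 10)1963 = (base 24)39J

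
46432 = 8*5804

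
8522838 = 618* 13791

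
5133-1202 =3931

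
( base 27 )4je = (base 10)3443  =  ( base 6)23535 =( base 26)52b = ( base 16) d73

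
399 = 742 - 343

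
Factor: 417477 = 3^1*31^1*67^2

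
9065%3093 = 2879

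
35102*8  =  280816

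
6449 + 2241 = 8690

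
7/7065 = 7/7065 = 0.00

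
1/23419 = 1/23419 = 0.00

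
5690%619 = 119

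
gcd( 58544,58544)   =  58544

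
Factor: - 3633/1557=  - 7/3 = - 3^( - 1 )*7^1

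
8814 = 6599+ 2215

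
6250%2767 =716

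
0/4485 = 0 = 0.00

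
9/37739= 9/37739 = 0.00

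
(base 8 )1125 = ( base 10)597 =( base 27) m3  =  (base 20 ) 19h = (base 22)153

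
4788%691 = 642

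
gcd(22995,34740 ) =45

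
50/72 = 25/36 = 0.69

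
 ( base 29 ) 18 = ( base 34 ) 13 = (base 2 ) 100101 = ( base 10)37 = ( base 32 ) 15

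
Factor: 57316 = 2^2*7^1 *23^1*89^1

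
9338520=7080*1319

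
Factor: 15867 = 3^2 * 41^1*43^1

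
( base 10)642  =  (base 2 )1010000010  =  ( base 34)IU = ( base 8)1202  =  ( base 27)nl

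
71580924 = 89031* 804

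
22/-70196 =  -11/35098 = -  0.00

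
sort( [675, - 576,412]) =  [  -  576 , 412,675]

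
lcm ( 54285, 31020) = 217140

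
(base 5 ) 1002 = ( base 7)241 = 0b1111111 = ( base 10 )127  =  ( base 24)57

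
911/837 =1 + 74/837 = 1.09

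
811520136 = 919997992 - 108477856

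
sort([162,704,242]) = [ 162,  242 , 704]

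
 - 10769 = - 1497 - 9272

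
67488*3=202464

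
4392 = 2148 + 2244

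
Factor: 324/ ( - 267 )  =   - 2^2*3^3*89^(-1 )= - 108/89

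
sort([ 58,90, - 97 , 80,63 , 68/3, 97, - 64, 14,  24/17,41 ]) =[ - 97, - 64 , 24/17,14,68/3,41,  58, 63, 80, 90,  97] 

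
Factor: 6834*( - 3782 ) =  - 2^2*3^1*17^1*31^1*61^1*67^1 =- 25846188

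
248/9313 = 248/9313 = 0.03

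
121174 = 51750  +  69424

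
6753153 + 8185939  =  14939092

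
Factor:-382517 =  - 17^1*22501^1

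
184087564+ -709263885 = -525176321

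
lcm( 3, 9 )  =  9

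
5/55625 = 1/11125 =0.00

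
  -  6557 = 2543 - 9100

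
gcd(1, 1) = 1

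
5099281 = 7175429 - 2076148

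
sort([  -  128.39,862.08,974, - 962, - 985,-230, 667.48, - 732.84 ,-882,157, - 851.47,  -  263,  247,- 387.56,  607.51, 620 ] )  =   [ - 985, -962,-882, - 851.47,-732.84, - 387.56,-263 , - 230,-128.39,157,247,607.51,620,667.48, 862.08,974 ] 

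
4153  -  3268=885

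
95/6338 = 95/6338 = 0.01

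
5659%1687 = 598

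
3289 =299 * 11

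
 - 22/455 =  - 22/455 = - 0.05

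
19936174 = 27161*734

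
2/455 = 2/455  =  0.00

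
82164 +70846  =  153010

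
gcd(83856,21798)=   6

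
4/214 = 2/107 = 0.02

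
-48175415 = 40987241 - 89162656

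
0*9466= 0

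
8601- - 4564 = 13165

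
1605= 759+846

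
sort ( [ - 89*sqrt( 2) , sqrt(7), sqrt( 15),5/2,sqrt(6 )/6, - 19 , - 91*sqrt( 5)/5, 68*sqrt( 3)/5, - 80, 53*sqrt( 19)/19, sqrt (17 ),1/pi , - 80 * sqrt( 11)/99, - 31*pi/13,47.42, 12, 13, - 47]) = [ - 89*sqrt( 2) , - 80, - 47, - 91 * sqrt(5 ) /5,-19,-31*pi/13, -80 * sqrt( 11)/99, 1/pi , sqrt ( 6)/6  ,  5/2 , sqrt( 7 ),sqrt ( 15),sqrt( 17 ),  12,53 * sqrt( 19 ) /19,  13,  68*sqrt( 3)/5,47.42]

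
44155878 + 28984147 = 73140025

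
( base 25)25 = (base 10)55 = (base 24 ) 27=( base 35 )1k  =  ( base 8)67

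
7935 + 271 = 8206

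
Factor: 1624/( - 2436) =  - 2^1 * 3^ ( - 1) = -2/3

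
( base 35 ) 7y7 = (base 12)57a4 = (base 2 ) 10011000101100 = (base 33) 8W4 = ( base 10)9772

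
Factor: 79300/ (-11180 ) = - 5^1*43^( - 1)*61^1 = -305/43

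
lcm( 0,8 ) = 0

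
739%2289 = 739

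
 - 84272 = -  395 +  - 83877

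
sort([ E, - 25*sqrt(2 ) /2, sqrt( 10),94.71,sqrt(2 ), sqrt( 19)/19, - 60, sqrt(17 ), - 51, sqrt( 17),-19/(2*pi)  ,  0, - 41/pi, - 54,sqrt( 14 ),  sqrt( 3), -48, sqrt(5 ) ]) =[-60, - 54 ,-51, -48, -25*sqrt(2 ) /2,  -  41/pi, - 19/( 2*pi), 0 , sqrt( 19)/19, sqrt(2),sqrt(3),sqrt( 5),E, sqrt( 10 ),sqrt( 14),sqrt(17 ), sqrt(17),94.71 ]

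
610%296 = 18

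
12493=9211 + 3282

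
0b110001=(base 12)41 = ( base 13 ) 3A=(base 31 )1i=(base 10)49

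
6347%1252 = 87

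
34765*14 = 486710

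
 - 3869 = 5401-9270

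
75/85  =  15/17 = 0.88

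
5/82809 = 5/82809 =0.00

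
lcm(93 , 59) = 5487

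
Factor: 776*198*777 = 2^4*3^3*7^1*11^1*37^1 * 97^1=119384496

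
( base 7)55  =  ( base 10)40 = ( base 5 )130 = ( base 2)101000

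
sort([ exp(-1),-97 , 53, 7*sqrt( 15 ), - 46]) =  [ - 97, - 46,exp(-1),7*sqrt( 15 ),  53]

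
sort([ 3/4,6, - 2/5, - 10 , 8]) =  [ - 10, - 2/5,3/4,6, 8]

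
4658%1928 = 802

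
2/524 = 1/262 = 0.00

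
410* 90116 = 36947560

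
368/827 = 368/827 = 0.44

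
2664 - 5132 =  - 2468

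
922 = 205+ 717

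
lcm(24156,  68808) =2270664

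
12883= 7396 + 5487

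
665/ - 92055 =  - 1 + 962/969 = - 0.01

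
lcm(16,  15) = 240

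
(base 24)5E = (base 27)4q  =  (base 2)10000110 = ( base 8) 206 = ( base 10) 134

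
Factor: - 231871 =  - 231871^1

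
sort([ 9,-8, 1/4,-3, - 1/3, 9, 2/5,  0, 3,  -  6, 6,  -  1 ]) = [- 8,-6,  -  3, - 1, - 1/3, 0, 1/4, 2/5, 3,6,9, 9 ] 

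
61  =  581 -520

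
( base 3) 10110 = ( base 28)39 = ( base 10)93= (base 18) 53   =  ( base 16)5D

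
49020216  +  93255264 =142275480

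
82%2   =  0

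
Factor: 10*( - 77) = - 2^1*5^1*7^1*11^1=- 770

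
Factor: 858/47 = 2^1*3^1*11^1*13^1 * 47^( - 1)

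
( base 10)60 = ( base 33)1R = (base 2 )111100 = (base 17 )39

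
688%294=100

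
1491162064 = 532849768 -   -  958312296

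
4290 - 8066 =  - 3776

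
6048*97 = 586656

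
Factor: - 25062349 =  - 13^1 * 19^1 * 101467^1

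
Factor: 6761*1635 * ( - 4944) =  -54652137840 =-2^4*3^2*5^1 * 103^1*109^1*6761^1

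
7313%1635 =773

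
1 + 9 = 10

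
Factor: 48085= 5^1*59^1*163^1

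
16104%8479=7625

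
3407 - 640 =2767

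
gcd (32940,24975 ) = 135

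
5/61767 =5/61767= 0.00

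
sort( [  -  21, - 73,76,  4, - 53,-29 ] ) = [  -  73,-53, - 29 , - 21, 4, 76] 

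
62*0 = 0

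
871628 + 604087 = 1475715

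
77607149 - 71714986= 5892163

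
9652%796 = 100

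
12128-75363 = -63235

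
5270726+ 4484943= 9755669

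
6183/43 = 143 + 34/43 = 143.79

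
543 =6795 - 6252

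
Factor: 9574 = 2^1 * 4787^1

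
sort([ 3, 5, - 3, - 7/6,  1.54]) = [ - 3 , - 7/6,1.54, 3  ,  5 ] 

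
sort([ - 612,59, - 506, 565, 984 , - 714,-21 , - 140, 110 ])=[-714, - 612, - 506, - 140, - 21,59, 110, 565 , 984 ] 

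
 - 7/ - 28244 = 7/28244 = 0.00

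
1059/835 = 1059/835 = 1.27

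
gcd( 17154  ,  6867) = 9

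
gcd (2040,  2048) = 8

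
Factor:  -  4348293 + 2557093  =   - 2^5*5^2*2239^1 =-1791200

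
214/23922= 107/11961 = 0.01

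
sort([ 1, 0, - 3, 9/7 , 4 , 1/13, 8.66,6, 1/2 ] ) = [ - 3, 0, 1/13,1/2,  1, 9/7,4, 6,8.66]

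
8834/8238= 1 + 298/4119  =  1.07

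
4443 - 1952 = 2491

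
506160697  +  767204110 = 1273364807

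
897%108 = 33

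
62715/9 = 6968 + 1/3= 6968.33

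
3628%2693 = 935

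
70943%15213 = 10091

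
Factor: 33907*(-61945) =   -  5^1*13^1 * 41^1*827^1 *953^1  =  - 2100369115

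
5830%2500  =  830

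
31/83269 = 31/83269 = 0.00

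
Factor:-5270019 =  - 3^1*67^1*157^1*167^1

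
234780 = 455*516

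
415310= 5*83062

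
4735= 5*947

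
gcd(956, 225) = 1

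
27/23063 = 27/23063 = 0.00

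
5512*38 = 209456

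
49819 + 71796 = 121615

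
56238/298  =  28119/149=188.72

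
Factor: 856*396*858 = 2^6*3^3*11^2 * 13^1*107^1 =290841408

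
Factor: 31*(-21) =  -  3^1*7^1*31^1 = -651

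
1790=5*358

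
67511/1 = 67511  =  67511.00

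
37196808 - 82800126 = - 45603318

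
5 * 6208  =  31040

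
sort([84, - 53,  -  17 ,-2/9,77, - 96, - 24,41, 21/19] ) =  [-96, - 53,-24,-17, -2/9,21/19,41,77,84 ]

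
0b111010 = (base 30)1s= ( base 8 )72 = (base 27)24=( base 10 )58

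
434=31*14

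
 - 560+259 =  - 301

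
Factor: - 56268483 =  - 3^1*3517^1*5333^1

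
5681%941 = 35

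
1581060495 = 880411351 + 700649144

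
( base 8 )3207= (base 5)23141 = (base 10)1671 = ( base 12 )B73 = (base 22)39l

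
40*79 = 3160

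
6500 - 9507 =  - 3007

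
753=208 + 545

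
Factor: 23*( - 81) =- 1863= - 3^4*23^1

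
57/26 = 2 + 5/26 = 2.19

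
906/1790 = 453/895 = 0.51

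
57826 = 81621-23795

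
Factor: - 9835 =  - 5^1 * 7^1*281^1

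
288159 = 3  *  96053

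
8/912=1/114=0.01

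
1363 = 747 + 616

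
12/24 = 1/2= 0.50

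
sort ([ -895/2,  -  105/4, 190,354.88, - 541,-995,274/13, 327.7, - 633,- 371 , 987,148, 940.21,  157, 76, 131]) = [ - 995,-633, - 541,-895/2,-371  , - 105/4, 274/13,76,131,148, 157,  190, 327.7, 354.88, 940.21, 987]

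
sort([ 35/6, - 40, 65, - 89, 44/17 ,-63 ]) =[ - 89, - 63, - 40 , 44/17,  35/6, 65]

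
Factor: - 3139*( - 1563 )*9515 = 46683035355 =3^1*5^1*11^1*43^1 * 73^1*173^1*521^1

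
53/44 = 53/44   =  1.20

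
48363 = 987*49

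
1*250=250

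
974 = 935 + 39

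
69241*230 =15925430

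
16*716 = 11456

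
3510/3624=585/604 = 0.97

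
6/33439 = 6/33439 = 0.00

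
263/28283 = 263/28283 = 0.01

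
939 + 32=971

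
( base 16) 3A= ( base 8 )72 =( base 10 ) 58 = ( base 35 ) 1N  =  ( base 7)112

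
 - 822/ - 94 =411/47 = 8.74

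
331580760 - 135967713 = 195613047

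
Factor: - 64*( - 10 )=640 = 2^7*5^1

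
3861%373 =131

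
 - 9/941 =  - 1 + 932/941 = - 0.01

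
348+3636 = 3984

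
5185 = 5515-330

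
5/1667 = 5/1667 = 0.00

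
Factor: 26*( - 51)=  - 2^1*3^1*13^1*17^1 = -1326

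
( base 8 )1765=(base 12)705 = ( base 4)33311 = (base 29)15R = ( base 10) 1013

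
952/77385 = 136/11055 = 0.01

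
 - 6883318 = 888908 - 7772226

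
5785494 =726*7969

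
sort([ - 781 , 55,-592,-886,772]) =[ - 886, - 781, - 592, 55, 772]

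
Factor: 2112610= 2^1*5^1 * 19^1*11119^1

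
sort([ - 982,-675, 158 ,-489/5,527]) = [ - 982, - 675, - 489/5,158, 527]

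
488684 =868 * 563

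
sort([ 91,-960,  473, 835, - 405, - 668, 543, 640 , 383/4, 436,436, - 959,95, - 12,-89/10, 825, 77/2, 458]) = [ - 960, - 959, - 668,  -  405,  -  12, - 89/10,  77/2, 91, 95,383/4, 436, 436,  458, 473,543, 640,825, 835]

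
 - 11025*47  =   - 518175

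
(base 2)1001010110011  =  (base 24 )87B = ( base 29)5K2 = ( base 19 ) D4I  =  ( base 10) 4787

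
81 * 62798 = 5086638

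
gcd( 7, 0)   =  7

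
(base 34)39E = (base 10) 3788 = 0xecc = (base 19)a97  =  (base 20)998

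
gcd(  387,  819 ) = 9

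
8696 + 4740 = 13436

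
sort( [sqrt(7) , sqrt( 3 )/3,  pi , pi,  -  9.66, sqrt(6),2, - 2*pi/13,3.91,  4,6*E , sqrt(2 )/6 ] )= [ - 9.66, - 2*pi/13,sqrt( 2)/6,sqrt( 3) /3  ,  2, sqrt ( 6),sqrt(7)  ,  pi,  pi,  3.91,4,6*E]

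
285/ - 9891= - 1 + 3202/3297 = - 0.03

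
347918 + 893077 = 1240995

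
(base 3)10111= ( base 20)4E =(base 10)94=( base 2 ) 1011110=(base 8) 136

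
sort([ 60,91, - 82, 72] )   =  [ - 82,60, 72,91]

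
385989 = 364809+21180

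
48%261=48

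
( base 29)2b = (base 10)69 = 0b1000101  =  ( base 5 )234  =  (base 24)2l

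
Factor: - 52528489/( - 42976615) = 5^(  -  1 ) * 11^( - 1 )*13^1 * 167^( - 1)*4679^( - 1)*4040653^1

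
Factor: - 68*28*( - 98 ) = 186592=2^5*7^3*17^1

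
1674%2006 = 1674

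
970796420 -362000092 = 608796328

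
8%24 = 8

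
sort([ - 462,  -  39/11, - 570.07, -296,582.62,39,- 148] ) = [-570.07,-462,-296,-148, - 39/11, 39,582.62]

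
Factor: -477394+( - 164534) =-2^3*3^1*7^1*3821^1 = - 641928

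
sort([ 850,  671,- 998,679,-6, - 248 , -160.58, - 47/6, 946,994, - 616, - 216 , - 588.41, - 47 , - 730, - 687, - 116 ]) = [- 998  , - 730, - 687 , - 616, - 588.41, - 248, - 216, - 160.58, - 116,  -  47,  -  47/6, - 6,671, 679 , 850, 946,994]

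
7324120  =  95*77096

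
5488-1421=4067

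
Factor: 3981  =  3^1*1327^1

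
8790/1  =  8790 = 8790.00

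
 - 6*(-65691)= 394146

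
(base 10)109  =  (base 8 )155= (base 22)4L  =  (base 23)4h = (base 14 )7b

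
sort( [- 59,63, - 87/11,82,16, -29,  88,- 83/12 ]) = [ - 59,- 29,-87/11, - 83/12,16,63, 82, 88]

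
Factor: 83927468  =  2^2*20981867^1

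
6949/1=6949 = 6949.00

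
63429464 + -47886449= 15543015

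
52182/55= 52182/55=948.76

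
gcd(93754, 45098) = 2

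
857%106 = 9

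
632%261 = 110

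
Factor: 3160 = 2^3*5^1*79^1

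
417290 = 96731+320559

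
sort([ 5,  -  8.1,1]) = [ - 8.1,1,5]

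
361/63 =361/63= 5.73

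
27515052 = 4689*5868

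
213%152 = 61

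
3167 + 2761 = 5928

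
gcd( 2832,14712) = 24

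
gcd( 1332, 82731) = 3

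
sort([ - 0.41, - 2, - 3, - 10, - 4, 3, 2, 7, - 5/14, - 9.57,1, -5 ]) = [ - 10, - 9.57, - 5,-4, - 3, - 2, - 0.41 , - 5/14, 1, 2,3,7 ]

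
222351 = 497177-274826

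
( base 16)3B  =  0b111011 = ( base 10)59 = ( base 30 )1T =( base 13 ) 47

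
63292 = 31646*2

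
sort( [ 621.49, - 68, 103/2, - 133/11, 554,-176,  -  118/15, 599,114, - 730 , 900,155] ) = [ - 730, - 176,  -  68, - 133/11, - 118/15,103/2,114,  155,554,599, 621.49, 900 ]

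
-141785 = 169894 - 311679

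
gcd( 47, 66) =1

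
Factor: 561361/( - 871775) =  - 5^(-2 )*23^1 * 24407^1*34871^(  -  1 )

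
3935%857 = 507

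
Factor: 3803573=383^1*9931^1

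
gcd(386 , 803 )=1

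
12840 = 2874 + 9966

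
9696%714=414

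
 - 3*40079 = -120237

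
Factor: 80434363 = 1229^1*65447^1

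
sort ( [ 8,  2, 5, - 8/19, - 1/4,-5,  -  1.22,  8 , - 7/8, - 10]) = [ - 10, - 5, -1.22,-7/8 , -8/19, - 1/4, 2, 5, 8, 8]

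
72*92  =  6624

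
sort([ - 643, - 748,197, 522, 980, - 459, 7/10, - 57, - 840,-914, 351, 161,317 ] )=[ - 914, - 840,  -  748, - 643, - 459,-57, 7/10 , 161, 197, 317, 351 , 522, 980 ] 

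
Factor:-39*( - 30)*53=62010 =2^1*3^2*5^1*13^1 * 53^1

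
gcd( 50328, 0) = 50328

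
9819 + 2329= 12148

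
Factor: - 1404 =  - 2^2*3^3*13^1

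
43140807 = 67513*639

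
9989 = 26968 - 16979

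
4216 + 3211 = 7427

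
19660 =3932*5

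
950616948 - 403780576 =546836372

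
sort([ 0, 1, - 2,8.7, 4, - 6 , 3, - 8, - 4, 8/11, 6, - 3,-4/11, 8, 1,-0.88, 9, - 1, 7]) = [-8, - 6, - 4, -3, - 2,  -  1, - 0.88, - 4/11, 0, 8/11, 1,1, 3,4,6,7, 8, 8.7,9] 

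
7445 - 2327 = 5118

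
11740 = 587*20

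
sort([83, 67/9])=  [ 67/9, 83]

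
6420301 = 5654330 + 765971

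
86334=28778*3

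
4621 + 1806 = 6427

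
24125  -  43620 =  - 19495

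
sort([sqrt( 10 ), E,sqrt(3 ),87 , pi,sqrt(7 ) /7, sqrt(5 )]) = [sqrt( 7 )/7, sqrt( 3),sqrt (5 ),E,pi,sqrt (10 ),87]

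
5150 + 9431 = 14581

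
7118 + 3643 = 10761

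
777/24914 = 777/24914 = 0.03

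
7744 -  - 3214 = 10958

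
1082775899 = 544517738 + 538258161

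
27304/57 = 479+1/57 = 479.02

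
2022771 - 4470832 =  - 2448061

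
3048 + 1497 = 4545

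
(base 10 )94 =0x5e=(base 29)37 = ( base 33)2s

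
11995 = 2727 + 9268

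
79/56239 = 79/56239 = 0.00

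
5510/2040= 2+143/204= 2.70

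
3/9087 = 1/3029=0.00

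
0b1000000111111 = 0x103f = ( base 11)3141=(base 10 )4159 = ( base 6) 31131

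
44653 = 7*6379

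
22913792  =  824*27808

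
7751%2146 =1313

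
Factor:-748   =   - 2^2*11^1 * 17^1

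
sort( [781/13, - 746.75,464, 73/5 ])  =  [-746.75, 73/5,  781/13, 464]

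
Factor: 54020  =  2^2*5^1 * 37^1*73^1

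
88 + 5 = 93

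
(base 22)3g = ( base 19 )46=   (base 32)2I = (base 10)82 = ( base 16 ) 52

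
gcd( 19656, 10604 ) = 4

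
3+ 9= 12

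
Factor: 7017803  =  13^1*461^1*1171^1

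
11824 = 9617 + 2207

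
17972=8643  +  9329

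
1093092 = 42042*26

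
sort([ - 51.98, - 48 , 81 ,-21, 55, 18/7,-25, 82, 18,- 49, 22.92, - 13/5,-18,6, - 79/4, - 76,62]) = [ - 76, -51.98, - 49, - 48, - 25, - 21, -79/4, - 18, - 13/5, 18/7, 6, 18,22.92,55, 62,81, 82]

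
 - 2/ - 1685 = 2/1685 = 0.00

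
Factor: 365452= 2^2*211^1*433^1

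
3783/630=6 + 1/210 = 6.00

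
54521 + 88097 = 142618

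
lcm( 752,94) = 752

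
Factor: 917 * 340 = 311780 = 2^2 * 5^1*7^1 * 17^1*131^1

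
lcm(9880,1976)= 9880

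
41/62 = 41/62 = 0.66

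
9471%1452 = 759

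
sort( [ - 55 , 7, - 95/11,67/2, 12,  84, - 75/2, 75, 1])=[ - 55,-75/2 , - 95/11,1, 7, 12, 67/2, 75,84 ] 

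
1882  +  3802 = 5684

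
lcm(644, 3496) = 24472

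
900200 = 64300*14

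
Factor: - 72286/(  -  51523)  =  2^1*47^1*67^( - 1)  =  94/67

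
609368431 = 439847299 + 169521132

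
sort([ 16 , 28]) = [ 16,  28 ] 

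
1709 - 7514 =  - 5805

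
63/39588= 21/13196 = 0.00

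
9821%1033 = 524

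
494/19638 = 247/9819=0.03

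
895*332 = 297140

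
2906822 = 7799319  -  4892497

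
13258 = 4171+9087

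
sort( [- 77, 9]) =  [ - 77, 9]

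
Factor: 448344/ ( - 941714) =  - 468/983 = -  2^2*3^2*13^1* 983^ ( - 1 ) 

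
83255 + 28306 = 111561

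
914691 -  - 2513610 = 3428301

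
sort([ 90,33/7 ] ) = [33/7,90 ] 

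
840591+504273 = 1344864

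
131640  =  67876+63764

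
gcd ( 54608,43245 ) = 1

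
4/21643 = 4/21643 = 0.00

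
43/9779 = 43/9779 = 0.00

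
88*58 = 5104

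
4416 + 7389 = 11805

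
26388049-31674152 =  - 5286103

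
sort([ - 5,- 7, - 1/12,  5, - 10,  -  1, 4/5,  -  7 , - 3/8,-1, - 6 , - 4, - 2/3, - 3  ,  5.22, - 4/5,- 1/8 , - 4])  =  [-10,- 7,-7,-6 ,-5,-4, - 4, -3, - 1, - 1,- 4/5, - 2/3,- 3/8, - 1/8, - 1/12,4/5,  5, 5.22]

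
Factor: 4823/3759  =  689/537 = 3^(-1 )*13^1 *53^1 * 179^ (-1 ) 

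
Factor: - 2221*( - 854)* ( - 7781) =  -2^1*7^1*31^1*61^1 *251^1*2221^1=- 14758487254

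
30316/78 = 388  +  2/3  =  388.67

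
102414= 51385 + 51029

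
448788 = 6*74798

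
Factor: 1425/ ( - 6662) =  -2^( - 1 )*3^1* 5^2*19^1*3331^ (-1)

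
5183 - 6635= - 1452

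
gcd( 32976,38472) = 5496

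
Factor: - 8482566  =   - 2^1*3^1*487^1*2903^1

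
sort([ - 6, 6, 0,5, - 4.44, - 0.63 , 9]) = [ - 6,-4.44, - 0.63,0, 5, 6, 9 ] 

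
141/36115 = 141/36115 = 0.00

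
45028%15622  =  13784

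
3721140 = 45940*81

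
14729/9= 14729/9 = 1636.56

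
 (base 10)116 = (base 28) 44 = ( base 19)62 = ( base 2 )1110100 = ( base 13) 8C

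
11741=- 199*( -59)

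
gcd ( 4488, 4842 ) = 6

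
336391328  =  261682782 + 74708546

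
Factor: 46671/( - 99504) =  -15557/33168 = - 2^(-4)*3^( - 1)*47^1*331^1*691^( -1)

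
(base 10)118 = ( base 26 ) 4e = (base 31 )3p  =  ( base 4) 1312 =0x76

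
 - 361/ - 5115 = 361/5115 = 0.07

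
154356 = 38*4062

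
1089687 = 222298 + 867389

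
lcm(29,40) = 1160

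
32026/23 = 1392+10/23 = 1392.43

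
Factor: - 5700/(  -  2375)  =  2^2*3^1 * 5^( - 1 ) = 12/5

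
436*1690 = 736840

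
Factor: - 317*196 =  - 2^2 * 7^2*317^1 = - 62132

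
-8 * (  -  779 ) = 6232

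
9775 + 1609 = 11384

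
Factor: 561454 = 2^1 *41^2*167^1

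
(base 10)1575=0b11000100111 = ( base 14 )807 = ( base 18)4f9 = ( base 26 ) 28f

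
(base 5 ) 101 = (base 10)26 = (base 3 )222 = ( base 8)32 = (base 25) 11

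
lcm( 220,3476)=17380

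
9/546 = 3/182 = 0.02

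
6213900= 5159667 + 1054233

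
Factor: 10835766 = 2^1 * 3^2*17^2*2083^1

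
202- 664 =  - 462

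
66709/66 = 66709/66  =  1010.74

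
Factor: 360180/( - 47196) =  -5^1*19^( - 1)*29^1 = -145/19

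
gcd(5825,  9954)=1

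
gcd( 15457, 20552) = 1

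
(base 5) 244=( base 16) 4a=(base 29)2g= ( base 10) 74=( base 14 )54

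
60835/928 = 60835/928 = 65.55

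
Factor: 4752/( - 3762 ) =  - 2^3 * 3^1*19^( -1 ) = - 24/19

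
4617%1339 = 600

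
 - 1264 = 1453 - 2717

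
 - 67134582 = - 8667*7746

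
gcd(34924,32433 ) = 1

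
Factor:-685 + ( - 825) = -2^1  *  5^1*151^1 =- 1510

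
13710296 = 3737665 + 9972631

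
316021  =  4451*71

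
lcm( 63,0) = 0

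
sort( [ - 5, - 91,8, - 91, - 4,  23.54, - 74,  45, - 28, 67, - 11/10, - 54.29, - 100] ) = [ - 100, - 91, - 91, - 74 , - 54.29,-28, - 5, - 4, - 11/10, 8, 23.54, 45,67]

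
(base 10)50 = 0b110010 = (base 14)38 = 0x32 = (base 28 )1m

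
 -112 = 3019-3131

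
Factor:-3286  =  -2^1 * 31^1*53^1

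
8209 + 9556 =17765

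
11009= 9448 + 1561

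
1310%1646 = 1310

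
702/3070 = 351/1535=0.23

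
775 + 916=1691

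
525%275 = 250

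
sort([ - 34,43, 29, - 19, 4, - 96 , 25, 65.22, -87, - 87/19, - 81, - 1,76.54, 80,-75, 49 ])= [-96, - 87, - 81, - 75,-34, - 19, - 87/19,  -  1, 4,25, 29, 43,49 , 65.22, 76.54, 80]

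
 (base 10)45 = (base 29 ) 1G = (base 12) 39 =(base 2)101101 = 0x2d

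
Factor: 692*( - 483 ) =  - 2^2*3^1*7^1*23^1*173^1 = - 334236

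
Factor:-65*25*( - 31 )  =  50375  =  5^3*13^1*31^1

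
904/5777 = 904/5777 = 0.16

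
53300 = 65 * 820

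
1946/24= 973/12  =  81.08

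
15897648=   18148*876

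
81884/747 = 81884/747 = 109.62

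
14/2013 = 14/2013 = 0.01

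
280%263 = 17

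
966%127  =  77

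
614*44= 27016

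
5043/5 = 5043/5= 1008.60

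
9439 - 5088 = 4351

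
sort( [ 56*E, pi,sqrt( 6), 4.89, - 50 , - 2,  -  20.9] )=[-50, - 20.9, -2, sqrt( 6),pi,4.89 , 56*E]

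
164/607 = 164/607= 0.27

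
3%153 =3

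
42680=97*440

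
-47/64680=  - 47/64680 = -  0.00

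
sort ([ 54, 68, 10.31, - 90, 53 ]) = [ - 90, 10.31,53, 54, 68]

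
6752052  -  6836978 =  - 84926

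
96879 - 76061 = 20818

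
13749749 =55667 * 247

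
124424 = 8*15553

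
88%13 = 10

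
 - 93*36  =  -3348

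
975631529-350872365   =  624759164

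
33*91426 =3017058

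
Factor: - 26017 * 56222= -2^1*26017^1*28111^1 = - 1462727774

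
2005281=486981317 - 484976036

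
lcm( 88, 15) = 1320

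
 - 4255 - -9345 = 5090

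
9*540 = 4860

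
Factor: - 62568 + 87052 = 24484 = 2^2*6121^1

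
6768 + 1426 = 8194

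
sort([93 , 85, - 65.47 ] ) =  [ - 65.47 , 85,93 ] 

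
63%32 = 31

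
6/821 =6/821 = 0.01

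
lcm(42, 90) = 630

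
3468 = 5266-1798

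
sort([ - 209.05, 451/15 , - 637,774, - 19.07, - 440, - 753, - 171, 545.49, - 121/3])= [ - 753 ,-637, - 440, - 209.05, - 171, - 121/3, - 19.07, 451/15,  545.49,774 ] 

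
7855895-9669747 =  - 1813852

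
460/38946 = 230/19473  =  0.01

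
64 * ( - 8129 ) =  - 520256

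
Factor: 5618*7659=2^1*3^2*23^1*37^1*53^2 = 43028262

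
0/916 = 0 = 0.00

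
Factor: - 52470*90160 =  - 2^5*3^2*5^2*7^2*11^1*23^1*53^1 = -4730695200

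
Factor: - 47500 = -2^2*5^4*19^1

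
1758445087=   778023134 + 980421953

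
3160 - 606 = 2554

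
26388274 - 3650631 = 22737643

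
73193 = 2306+70887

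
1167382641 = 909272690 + 258109951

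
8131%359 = 233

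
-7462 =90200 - 97662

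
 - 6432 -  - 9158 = 2726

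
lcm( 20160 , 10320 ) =866880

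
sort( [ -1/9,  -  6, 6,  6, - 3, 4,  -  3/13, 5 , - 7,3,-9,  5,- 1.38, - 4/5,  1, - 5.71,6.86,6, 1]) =[  -  9, - 7, - 6, - 5.71, - 3,  -  1.38, - 4/5, - 3/13, - 1/9 , 1,1, 3, 4, 5, 5,6,  6, 6, 6.86 ] 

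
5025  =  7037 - 2012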